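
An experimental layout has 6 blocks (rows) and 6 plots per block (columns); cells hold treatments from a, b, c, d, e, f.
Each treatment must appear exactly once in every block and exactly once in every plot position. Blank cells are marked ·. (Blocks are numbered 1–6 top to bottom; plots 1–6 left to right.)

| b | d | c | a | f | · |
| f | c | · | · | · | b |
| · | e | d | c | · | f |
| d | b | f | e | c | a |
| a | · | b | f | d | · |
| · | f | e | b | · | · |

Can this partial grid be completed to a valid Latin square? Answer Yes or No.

No

Block 3, plot 1: block 3 together with plot 1 already contain {a, b, c, d, e, f} — every symbol — so nothing can go there. The grid has no valid completion.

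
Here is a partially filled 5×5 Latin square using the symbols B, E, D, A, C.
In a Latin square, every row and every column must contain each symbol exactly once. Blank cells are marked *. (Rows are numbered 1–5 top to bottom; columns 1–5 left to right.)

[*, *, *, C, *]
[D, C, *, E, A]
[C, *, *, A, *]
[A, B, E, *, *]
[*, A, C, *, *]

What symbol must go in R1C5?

E

Row 2, column 3: row 2 has {E, D, A, C} and column 3 has {E, C}, leaving only B.
Row 3, column 3: row 3 has {A, C} and column 3 has {B, E, C}, leaving only D.
Row 1, column 3: row 1 has {C} and column 3 has {B, E, D, C}, leaving only A.
Row 3, column 2: row 3 has {D, A, C} and column 2 has {B, A, C}, leaving only E.
Row 1, column 2: row 1 has {A, C} and column 2 has {B, E, A, C}, leaving only D.
Row 3, column 5: row 3 has {E, D, A, C} and column 5 has {A}, leaving only B.
Row 1 already has {D, A, C} and column 5 already has {B, A}, so row 1, column 5 must be E.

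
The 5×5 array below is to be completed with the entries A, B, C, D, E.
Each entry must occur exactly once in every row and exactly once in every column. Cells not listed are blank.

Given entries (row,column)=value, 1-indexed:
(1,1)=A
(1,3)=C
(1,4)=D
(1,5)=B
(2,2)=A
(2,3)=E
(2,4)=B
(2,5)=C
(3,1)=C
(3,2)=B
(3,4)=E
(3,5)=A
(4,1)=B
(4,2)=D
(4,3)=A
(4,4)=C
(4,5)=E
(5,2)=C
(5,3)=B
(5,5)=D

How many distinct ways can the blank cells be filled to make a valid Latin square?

Row 1, column 2: eliminating its row and column leaves {E}.
Row 2, column 1: eliminating its row and column leaves {D}.
Row 3, column 3: eliminating its row and column leaves {D}.
Row 5, column 1: eliminating its row and column leaves {E}.
Row 5, column 4: eliminating its row and column leaves {A}.
Only one assignment across all blanks avoids any row or column repeat, giving 1 completion.

1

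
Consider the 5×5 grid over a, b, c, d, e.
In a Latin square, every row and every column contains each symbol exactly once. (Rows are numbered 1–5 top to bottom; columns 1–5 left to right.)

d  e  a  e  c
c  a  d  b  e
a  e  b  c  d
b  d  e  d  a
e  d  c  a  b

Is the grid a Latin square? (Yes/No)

Row 1 contains e twice (at columns 2 and 4); row 4 is also not a permutation.

No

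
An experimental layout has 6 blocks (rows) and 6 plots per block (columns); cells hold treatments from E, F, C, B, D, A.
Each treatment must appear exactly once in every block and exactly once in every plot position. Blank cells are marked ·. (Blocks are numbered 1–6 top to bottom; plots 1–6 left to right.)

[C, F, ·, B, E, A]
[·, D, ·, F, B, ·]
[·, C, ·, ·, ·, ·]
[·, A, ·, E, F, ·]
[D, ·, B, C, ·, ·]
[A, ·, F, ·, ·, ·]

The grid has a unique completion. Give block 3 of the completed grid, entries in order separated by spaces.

Block 1, plot 3: block 1 has {E, F, C, B, A} and plot 3 has {F, B}, leaving only D.
Block 2, plot 1: block 2 has {F, B, D} and plot 1 has {C, D, A}, leaving only E.
Block 2, plot 6: block 2 has {E, F, B, D} and plot 6 has {A}, leaving only C.
Block 2, plot 3: block 2 has {E, F, C, B, D} and plot 3 has {F, B, D}, leaving only A.
Block 3, plot 3: block 3 has {C} and plot 3 has {F, B, D, A}, leaving only E.
Block 4, plot 1: block 4 has {E, F, A} and plot 1 has {E, C, D, A}, leaving only B.
Block 3, plot 1: block 3 has {E, C} and plot 1 has {E, C, B, D, A}, leaving only F.
Block 4, plot 3: block 4 has {E, F, B, A} and plot 3 has {E, F, B, D, A}, leaving only C.
Block 4, plot 6: block 4 has {E, F, C, B, A} and plot 6 has {C, A}, leaving only D.
Block 3, plot 6: block 3 has {E, F, C} and plot 6 has {C, D, A}, leaving only B.
Block 5, plot 2: block 5 has {C, B, D} and plot 2 has {F, C, D, A}, leaving only E.
Block 5, plot 5: block 5 has {E, C, B, D} and plot 5 has {E, F, B}, leaving only A.
Block 3, plot 5: block 3 has {E, F, C, B} and plot 5 has {E, F, B, A}, leaving only D.
Block 3, plot 4: block 3 has {E, F, C, B, D} and plot 4 has {E, F, C, B}, leaving only A.
So block 3 reads: F C E A D B.

F C E A D B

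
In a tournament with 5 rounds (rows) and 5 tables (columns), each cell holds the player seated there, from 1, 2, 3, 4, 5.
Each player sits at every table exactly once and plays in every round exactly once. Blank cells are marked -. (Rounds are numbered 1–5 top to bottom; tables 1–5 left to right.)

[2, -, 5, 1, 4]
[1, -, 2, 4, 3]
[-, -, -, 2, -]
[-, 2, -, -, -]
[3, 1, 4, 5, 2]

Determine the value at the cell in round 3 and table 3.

Round 1, table 2: round 1 has {1, 2, 4, 5} and table 2 has {1, 2}, leaving only 3.
Round 2, table 2: round 2 has {1, 2, 3, 4} and table 2 has {1, 2, 3}, leaving only 5.
Round 3, table 2: round 3 has {2} and table 2 has {1, 2, 3, 5}, leaving only 4.
Round 3, table 1: round 3 has {2, 4} and table 1 has {1, 2, 3}, leaving only 5.
Round 3, table 5: round 3 has {2, 4, 5} and table 5 has {2, 3, 4}, leaving only 1.
Round 3 already has {1, 2, 4, 5} and table 3 already has {2, 4, 5}, so round 3, table 3 must be 3.

3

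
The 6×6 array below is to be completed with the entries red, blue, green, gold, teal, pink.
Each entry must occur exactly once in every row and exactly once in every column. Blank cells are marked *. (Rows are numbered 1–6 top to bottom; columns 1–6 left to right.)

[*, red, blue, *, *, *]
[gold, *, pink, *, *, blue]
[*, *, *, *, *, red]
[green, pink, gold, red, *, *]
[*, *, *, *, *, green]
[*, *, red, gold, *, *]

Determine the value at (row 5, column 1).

Row 4, column 6: row 4 has {red, green, gold, pink} and column 6 has {red, blue, green}, leaving only teal.
Row 4, column 5: row 4 has {red, green, gold, teal, pink} and column 5 has {}, leaving only blue.
Row 5, column 3: row 5 has {green} and column 3 has {red, blue, gold, pink}, leaving only teal.
Row 3, column 3: row 3 has {red} and column 3 has {red, blue, gold, teal, pink}, leaving only green.
Row 6, column 6: row 6 has {red, gold} and column 6 has {red, blue, green, teal}, leaving only pink.
Row 1, column 6: row 1 has {red, blue} and column 6 has {red, blue, green, teal, pink}, leaving only gold.
Row 5, column 1 is narrowed to {red, blue, pink}.
If it were blue, then row 3, column 1 would be left with no valid symbol.
If it were pink, then row 6, column 1 would be left with no valid symbol.
So row 5, column 1 must be red.

red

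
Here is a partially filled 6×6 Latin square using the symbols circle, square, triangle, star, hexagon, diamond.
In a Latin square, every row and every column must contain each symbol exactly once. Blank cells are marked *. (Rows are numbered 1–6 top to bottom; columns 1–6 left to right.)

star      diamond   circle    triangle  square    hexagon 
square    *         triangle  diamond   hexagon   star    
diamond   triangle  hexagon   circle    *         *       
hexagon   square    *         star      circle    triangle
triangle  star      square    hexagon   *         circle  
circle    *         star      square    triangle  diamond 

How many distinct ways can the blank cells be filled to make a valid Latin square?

Row 2, column 2: eliminating its row and column leaves {circle}.
Row 3, column 5: eliminating its row and column leaves {star}.
Row 3, column 6: eliminating its row and column leaves {square}.
Row 4, column 3: eliminating its row and column leaves {diamond}.
Row 5, column 5: eliminating its row and column leaves {diamond}.
Row 6, column 2: eliminating its row and column leaves {hexagon}.
Only one assignment across all blanks avoids any row or column repeat, giving 1 completion.

1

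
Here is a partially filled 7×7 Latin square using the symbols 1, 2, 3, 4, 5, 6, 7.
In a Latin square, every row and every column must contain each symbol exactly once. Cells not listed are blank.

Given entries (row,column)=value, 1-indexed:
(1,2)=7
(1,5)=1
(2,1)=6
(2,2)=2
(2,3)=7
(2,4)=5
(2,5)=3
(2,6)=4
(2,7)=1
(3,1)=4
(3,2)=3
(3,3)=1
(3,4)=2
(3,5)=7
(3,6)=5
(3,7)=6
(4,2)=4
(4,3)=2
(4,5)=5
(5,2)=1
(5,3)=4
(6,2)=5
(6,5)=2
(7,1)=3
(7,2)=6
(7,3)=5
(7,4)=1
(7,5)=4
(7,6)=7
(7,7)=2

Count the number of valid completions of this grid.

8

Row 1, column 1: eliminating its row and column leaves {2, 5}.
Row 1, column 3: eliminating its row and column leaves {3, 6}.
Row 1, column 4: eliminating its row and column leaves {3, 4, 6}.
Row 1, column 6: eliminating its row and column leaves {2, 3, 6}.
Row 1, column 7: eliminating its row and column leaves {3, 4, 5}.
Row 4, column 1: eliminating its row and column leaves {1, 7}.
Row 4, column 4: eliminating its row and column leaves {3, 6, 7}.
Row 4, column 6: eliminating its row and column leaves {1, 3, 6}.
Row 4, column 7: eliminating its row and column leaves {3, 7}.
Row 5, column 1: eliminating its row and column leaves {2, 5, 7}.
Row 5, column 4: eliminating its row and column leaves {3, 6, 7}.
Row 5, column 5: eliminating its row and column leaves {6}.
Row 5, column 6: eliminating its row and column leaves {2, 3, 6}.
Row 5, column 7: eliminating its row and column leaves {3, 5, 7}.
Row 6, column 1: eliminating its row and column leaves {1, 7}.
Row 6, column 3: eliminating its row and column leaves {3, 6}.
Row 6, column 4: eliminating its row and column leaves {3, 4, 6, 7}.
Row 6, column 6: eliminating its row and column leaves {1, 3, 6}.
Row 6, column 7: eliminating its row and column leaves {3, 4, 7}.
Enumerating the assignments across these blanks that avoid any row or column repeat gives 8 completions.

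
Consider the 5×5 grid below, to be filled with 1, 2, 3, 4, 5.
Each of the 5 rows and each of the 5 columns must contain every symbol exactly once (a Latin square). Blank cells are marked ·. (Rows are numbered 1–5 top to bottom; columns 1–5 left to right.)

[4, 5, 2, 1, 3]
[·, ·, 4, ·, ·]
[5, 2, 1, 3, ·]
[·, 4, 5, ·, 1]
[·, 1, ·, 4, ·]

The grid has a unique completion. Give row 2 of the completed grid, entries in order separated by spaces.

Row 2, column 2: row 2 has {4} and column 2 has {1, 2, 4, 5}, leaving only 3.
Row 3, column 5: row 3 has {1, 2, 3, 5} and column 5 has {1, 3}, leaving only 4.
Row 4, column 4: row 4 has {1, 4, 5} and column 4 has {1, 3, 4}, leaving only 2.
Row 2, column 4: row 2 has {3, 4} and column 4 has {1, 2, 3, 4}, leaving only 5.
Row 2, column 5: row 2 has {3, 4, 5} and column 5 has {1, 3, 4}, leaving only 2.
Row 2, column 1: row 2 has {2, 3, 4, 5} and column 1 has {4, 5}, leaving only 1.
So row 2 reads: 1 3 4 5 2.

1 3 4 5 2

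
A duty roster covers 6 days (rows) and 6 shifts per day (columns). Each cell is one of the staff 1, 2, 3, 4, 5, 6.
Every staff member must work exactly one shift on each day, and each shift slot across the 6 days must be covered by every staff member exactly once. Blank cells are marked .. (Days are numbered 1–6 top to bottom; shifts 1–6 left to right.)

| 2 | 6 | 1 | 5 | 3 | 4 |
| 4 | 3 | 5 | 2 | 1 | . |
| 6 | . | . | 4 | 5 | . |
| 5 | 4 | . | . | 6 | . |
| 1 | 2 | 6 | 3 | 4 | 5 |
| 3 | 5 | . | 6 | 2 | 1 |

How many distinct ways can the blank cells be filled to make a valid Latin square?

Day 2, shift 6: eliminating its day and shift leaves {6}.
Day 3, shift 2: eliminating its day and shift leaves {1}.
Day 3, shift 3: eliminating its day and shift leaves {2, 3}.
Day 3, shift 6: eliminating its day and shift leaves {2, 3}.
Day 4, shift 3: eliminating its day and shift leaves {2, 3}.
Day 4, shift 4: eliminating its day and shift leaves {1}.
Day 4, shift 6: eliminating its day and shift leaves {2, 3}.
Day 6, shift 3: eliminating its day and shift leaves {4}.
Enumerating the assignments across these blanks that avoid any day or shift repeat gives 2 completions.

2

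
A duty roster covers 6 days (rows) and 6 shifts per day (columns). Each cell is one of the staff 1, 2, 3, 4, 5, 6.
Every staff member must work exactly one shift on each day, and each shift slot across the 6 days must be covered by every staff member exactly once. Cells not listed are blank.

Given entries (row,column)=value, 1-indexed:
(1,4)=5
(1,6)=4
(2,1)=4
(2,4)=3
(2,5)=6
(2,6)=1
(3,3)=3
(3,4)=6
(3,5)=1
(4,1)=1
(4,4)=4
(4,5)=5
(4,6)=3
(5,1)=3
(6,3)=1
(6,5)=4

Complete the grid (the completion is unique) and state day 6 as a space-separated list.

6 3 1 2 4 5

Day 6, shift 4: day 6 has {1, 4} and shift 4 has {3, 4, 5, 6}, leaving only 2.
Day 5, shift 4: day 5 has {3} and shift 4 has {2, 3, 4, 5, 6}, leaving only 1.
Day 5, shift 5: day 5 has {1, 3} and shift 5 has {1, 4, 5, 6}, leaving only 2.
Day 1, shift 5: day 1 has {4, 5} and shift 5 has {1, 2, 4, 5, 6}, leaving only 3.
Day 6, shift 1 is narrowed to {5, 6}; only 6 is consistent with the remaining cells.
Day 6, shift 6: day 6 has {1, 2, 4, 6} and shift 6 has {1, 3, 4}, leaving only 5.
Day 6, shift 2: day 6 has {1, 2, 4, 5, 6} and shift 2 has {}, leaving only 3.
So day 6 reads: 6 3 1 2 4 5.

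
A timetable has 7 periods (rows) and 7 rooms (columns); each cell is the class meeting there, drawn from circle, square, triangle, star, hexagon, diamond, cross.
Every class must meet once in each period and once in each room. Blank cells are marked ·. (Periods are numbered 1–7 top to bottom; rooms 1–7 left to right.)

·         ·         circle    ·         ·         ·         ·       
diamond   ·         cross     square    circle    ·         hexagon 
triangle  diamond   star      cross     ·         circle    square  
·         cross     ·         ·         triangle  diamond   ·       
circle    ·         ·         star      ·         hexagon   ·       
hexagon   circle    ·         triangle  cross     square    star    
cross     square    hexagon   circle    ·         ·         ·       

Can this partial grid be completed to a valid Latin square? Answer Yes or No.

Period 3, room 5: period 3 has {circle, square, triangle, star, diamond, cross} and room 5 has {circle, triangle, cross}, so it must be hexagon.
Period 4, room 3: period 4 has {triangle, diamond, cross} and room 3 has {circle, star, hexagon, cross}, so it must be square.
Period 4, room 1: period 4 has {square, triangle, diamond, cross} and room 1 has {circle, triangle, hexagon, diamond, cross}, so it must be star.
Period 1, room 1: period 1 has {circle} and room 1 has {circle, triangle, star, hexagon, diamond, cross}, so it must be square.
Period 4, room 4: period 4 has {square, triangle, star, diamond, cross} and room 4 has {circle, square, triangle, star, cross}, so it must be hexagon.
Period 1, room 4: period 1 has {circle, square} and room 4 has {circle, square, triangle, star, hexagon, cross}, so it must be diamond.
Period 1, room 5: period 1 has {circle, square, diamond} and room 5 has {circle, triangle, hexagon, cross}, so it must be star.
Period 4, room 7: period 4 has {square, triangle, star, hexagon, diamond, cross} and room 7 has {square, star, hexagon}, so it must be circle.
Period 5, room 2: period 5 has {circle, star, hexagon} and room 2 has {circle, square, diamond, cross}, so it must be triangle.
Period 1, room 2: period 1 has {circle, square, star, diamond} and room 2 has {circle, square, triangle, diamond, cross}, so it must be hexagon.
Period 2, room 2: period 2 has {circle, square, hexagon, diamond, cross} and room 2 has {circle, square, triangle, hexagon, diamond, cross}, so it must be star.
Period 2, room 6: period 2 has {circle, square, star, hexagon, diamond, cross} and room 6 has {circle, square, hexagon, diamond}, so it must be triangle.
Period 1, room 6: period 1 has {circle, square, star, hexagon, diamond} and room 6 has {circle, square, triangle, hexagon, diamond}, so it must be cross.
Period 1, room 7: period 1 has {circle, square, star, hexagon, diamond, cross} and room 7 has {circle, square, star, hexagon}, so it must be triangle.
Period 5, room 3: period 5 has {circle, triangle, star, hexagon} and room 3 has {circle, square, star, hexagon, cross}, so it must be diamond.
Now period 6, room 3: period 6 together with room 3 already contain {circle, square, triangle, star, hexagon, diamond, cross} — every symbol — so nothing can go there. The grid has no valid completion.

No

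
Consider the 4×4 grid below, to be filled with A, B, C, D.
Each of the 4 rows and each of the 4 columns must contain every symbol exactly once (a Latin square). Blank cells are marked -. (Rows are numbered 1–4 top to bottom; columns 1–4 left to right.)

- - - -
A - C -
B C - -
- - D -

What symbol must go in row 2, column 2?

Row 3, column 3: row 3 has {B, C} and column 3 has {C, D}, leaving only A.
Row 1, column 3: row 1 has {} and column 3 has {A, C, D}, leaving only B.
Row 3, column 4: row 3 has {A, B, C} and column 4 has {}, leaving only D.
Row 2, column 4: row 2 has {A, C} and column 4 has {D}, leaving only B.
Row 2 already has {A, B, C} and column 2 already has {C}, so row 2, column 2 must be D.

D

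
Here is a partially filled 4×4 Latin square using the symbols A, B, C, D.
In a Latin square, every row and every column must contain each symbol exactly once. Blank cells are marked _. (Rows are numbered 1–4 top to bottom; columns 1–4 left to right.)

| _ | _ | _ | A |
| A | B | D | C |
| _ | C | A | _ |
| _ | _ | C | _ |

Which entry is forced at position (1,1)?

Row 1, column 2: row 1 has {A} and column 2 has {B, C}, leaving only D.
Row 1, column 3: row 1 has {A, D} and column 3 has {A, C, D}, leaving only B.
Row 1 already has {A, B, D} and column 1 already has {A}, so row 1, column 1 must be C.

C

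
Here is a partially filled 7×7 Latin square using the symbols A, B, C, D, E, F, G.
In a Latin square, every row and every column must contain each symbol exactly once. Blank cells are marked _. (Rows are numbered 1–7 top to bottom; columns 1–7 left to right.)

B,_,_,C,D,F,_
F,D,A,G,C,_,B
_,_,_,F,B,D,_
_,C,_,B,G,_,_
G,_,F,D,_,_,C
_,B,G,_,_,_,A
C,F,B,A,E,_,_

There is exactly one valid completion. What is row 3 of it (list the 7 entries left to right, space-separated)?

Row 1, column 3: row 1 has {B, C, D, F} and column 3 has {A, B, F, G}, leaving only E.
Row 3, column 3: row 3 has {B, D, F} and column 3 has {A, B, E, F, G}, leaving only C.
Row 1, column 7: row 1 has {B, C, D, E, F} and column 7 has {A, B, C}, leaving only G.
Row 3, column 7: row 3 has {B, C, D, F} and column 7 has {A, B, C, G}, leaving only E.
Row 3, column 1: row 3 has {B, C, D, E, F} and column 1 has {B, C, F, G}, leaving only A.
Row 3, column 2: row 3 has {A, B, C, D, E, F} and column 2 has {B, C, D, F}, leaving only G.
So row 3 reads: A G C F B D E.

A G C F B D E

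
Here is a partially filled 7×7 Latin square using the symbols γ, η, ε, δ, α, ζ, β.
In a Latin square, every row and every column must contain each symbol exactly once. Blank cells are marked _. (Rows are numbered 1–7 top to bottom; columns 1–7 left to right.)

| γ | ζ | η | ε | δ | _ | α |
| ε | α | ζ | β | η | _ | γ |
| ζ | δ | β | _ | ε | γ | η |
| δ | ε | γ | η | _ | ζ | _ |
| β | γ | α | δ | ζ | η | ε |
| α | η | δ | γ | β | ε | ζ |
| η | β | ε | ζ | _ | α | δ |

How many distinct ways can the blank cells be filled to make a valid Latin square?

Row 1, column 6: eliminating its row and column leaves {β}.
Row 2, column 6: eliminating its row and column leaves {δ}.
Row 3, column 4: eliminating its row and column leaves {α}.
Row 4, column 5: eliminating its row and column leaves {α}.
Row 4, column 7: eliminating its row and column leaves {β}.
Row 7, column 5: eliminating its row and column leaves {γ}.
Only one assignment across all blanks avoids any row or column repeat, giving 1 completion.

1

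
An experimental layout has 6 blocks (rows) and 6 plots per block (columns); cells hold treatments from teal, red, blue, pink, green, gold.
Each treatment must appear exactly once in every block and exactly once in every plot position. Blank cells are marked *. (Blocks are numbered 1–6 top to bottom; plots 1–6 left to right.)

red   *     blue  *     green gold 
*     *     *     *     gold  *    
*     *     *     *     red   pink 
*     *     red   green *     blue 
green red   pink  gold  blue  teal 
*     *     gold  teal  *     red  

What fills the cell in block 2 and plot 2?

blue

Block 1, plot 4: block 1 has {red, blue, green, gold} and plot 4 has {teal, green, gold}, leaving only pink.
Block 1, plot 2: block 1 has {red, blue, pink, green, gold} and plot 2 has {red}, leaving only teal.
Block 2, plot 6: block 2 has {gold} and plot 6 has {teal, red, blue, pink, gold}, leaving only green.
Block 2, plot 3: block 2 has {green, gold} and plot 3 has {red, blue, pink, gold}, leaving only teal.
Block 3, plot 3: block 3 has {red, pink} and plot 3 has {teal, red, blue, pink, gold}, leaving only green.
Block 3, plot 4: block 3 has {red, pink, green} and plot 4 has {teal, pink, green, gold}, leaving only blue.
Block 2, plot 4: block 2 has {teal, green, gold} and plot 4 has {teal, blue, pink, green, gold}, leaving only red.
Block 3, plot 2: block 3 has {red, blue, pink, green} and plot 2 has {teal, red}, leaving only gold.
Block 3, plot 1: block 3 has {red, blue, pink, green, gold} and plot 1 has {red, green}, leaving only teal.
Block 4, plot 2: block 4 has {red, blue, green} and plot 2 has {teal, red, gold}, leaving only pink.
Block 2 already has {teal, red, green, gold} and plot 2 already has {teal, red, pink, gold}, so block 2, plot 2 must be blue.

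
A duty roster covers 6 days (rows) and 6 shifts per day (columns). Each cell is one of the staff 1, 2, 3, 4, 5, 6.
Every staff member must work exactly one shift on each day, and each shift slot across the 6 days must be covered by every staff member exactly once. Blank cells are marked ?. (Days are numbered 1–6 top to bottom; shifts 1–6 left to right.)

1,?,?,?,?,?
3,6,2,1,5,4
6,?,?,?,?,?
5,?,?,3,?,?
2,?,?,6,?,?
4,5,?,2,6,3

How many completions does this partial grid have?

32

Day 1, shift 2: eliminating its day and shift leaves {2, 3, 4}.
Day 1, shift 3: eliminating its day and shift leaves {3, 4, 5, 6}.
Day 1, shift 4: eliminating its day and shift leaves {4, 5}.
Day 1, shift 5: eliminating its day and shift leaves {2, 3, 4}.
Day 1, shift 6: eliminating its day and shift leaves {2, 5, 6}.
Day 3, shift 2: eliminating its day and shift leaves {1, 2, 3, 4}.
Day 3, shift 3: eliminating its day and shift leaves {1, 3, 4, 5}.
Day 3, shift 4: eliminating its day and shift leaves {4, 5}.
Day 3, shift 5: eliminating its day and shift leaves {1, 2, 3, 4}.
Day 3, shift 6: eliminating its day and shift leaves {1, 2, 5}.
Day 4, shift 2: eliminating its day and shift leaves {1, 2, 4}.
Day 4, shift 3: eliminating its day and shift leaves {1, 4, 6}.
Day 4, shift 5: eliminating its day and shift leaves {1, 2, 4}.
Day 4, shift 6: eliminating its day and shift leaves {1, 2, 6}.
Day 5, shift 2: eliminating its day and shift leaves {1, 3, 4}.
Day 5, shift 3: eliminating its day and shift leaves {1, 3, 4, 5}.
Day 5, shift 5: eliminating its day and shift leaves {1, 3, 4}.
Day 5, shift 6: eliminating its day and shift leaves {1, 5}.
Day 6, shift 3: eliminating its day and shift leaves {1}.
Enumerating the assignments across these blanks that avoid any day or shift repeat gives 32 completions.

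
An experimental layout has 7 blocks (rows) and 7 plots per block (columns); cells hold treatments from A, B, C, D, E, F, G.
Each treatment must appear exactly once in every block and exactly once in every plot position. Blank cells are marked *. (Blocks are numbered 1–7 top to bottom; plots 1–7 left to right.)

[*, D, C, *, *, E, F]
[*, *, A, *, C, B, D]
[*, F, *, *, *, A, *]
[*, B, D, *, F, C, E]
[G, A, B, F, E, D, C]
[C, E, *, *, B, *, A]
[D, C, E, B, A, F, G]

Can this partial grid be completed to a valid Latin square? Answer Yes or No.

No block or plot among the givens repeats a symbol, and propagating forced cells runs into no contradiction.
One valid completion exists (for instance, B D C A G E F / F G A E C B D / E F G C D A B / A B D G F C E / G A B F E D C / C E F D B G A / D C E B A F G).

Yes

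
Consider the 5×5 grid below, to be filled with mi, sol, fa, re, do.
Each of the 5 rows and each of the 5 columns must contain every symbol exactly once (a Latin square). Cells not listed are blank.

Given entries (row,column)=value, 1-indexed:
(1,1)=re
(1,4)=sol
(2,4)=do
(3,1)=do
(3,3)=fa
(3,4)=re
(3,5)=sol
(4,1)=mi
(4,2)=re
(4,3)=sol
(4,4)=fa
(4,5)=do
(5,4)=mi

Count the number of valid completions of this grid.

Row 1, column 2: eliminating its row and column leaves {mi, fa, do}.
Row 1, column 3: eliminating its row and column leaves {mi, do}.
Row 1, column 5: eliminating its row and column leaves {mi, fa}.
Row 2, column 1: eliminating its row and column leaves {sol, fa}.
Row 2, column 2: eliminating its row and column leaves {mi, sol, fa}.
Row 2, column 3: eliminating its row and column leaves {mi, re}.
Row 2, column 5: eliminating its row and column leaves {mi, fa, re}.
Row 3, column 2: eliminating its row and column leaves {mi}.
Row 5, column 1: eliminating its row and column leaves {sol, fa}.
Row 5, column 2: eliminating its row and column leaves {sol, fa, do}.
Row 5, column 3: eliminating its row and column leaves {re, do}.
Row 5, column 5: eliminating its row and column leaves {fa, re}.
Enumerating the assignments across these blanks that avoid any row or column repeat gives 3 completions.

3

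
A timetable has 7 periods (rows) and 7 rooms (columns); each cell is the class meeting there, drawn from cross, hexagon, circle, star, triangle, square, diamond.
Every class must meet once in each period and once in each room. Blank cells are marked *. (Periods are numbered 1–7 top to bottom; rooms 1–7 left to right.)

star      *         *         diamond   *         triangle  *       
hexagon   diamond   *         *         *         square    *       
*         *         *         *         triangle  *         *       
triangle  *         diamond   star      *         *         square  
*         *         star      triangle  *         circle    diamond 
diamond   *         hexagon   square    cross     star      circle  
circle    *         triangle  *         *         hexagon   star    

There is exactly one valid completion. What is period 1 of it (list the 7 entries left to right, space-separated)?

Period 4, room 6: period 4 has {star, triangle, square, diamond} and room 6 has {hexagon, circle, star, triangle, square}, leaving only cross.
Period 3, room 6: period 3 has {triangle} and room 6 has {cross, hexagon, circle, star, triangle, square}, leaving only diamond.
Period 6, room 2: period 6 has {cross, hexagon, circle, star, square, diamond} and room 2 has {diamond}, leaving only triangle.
Period 7, room 4: period 7 has {hexagon, circle, star, triangle} and room 4 has {star, triangle, square, diamond}, leaving only cross.
Period 2, room 4: period 2 has {hexagon, square, diamond} and room 4 has {cross, star, triangle, square, diamond}, leaving only circle.
Period 2, room 3: period 2 has {hexagon, circle, square, diamond} and room 3 has {hexagon, star, triangle, diamond}, leaving only cross.
Period 2, room 5: period 2 has {cross, hexagon, circle, square, diamond} and room 5 has {cross, triangle}, leaving only star.
Period 2, room 7: period 2 has {cross, hexagon, circle, star, square, diamond} and room 7 has {circle, star, square, diamond}, leaving only triangle.
Period 3, room 4: period 3 has {triangle, diamond} and room 4 has {cross, circle, star, triangle, square, diamond}, leaving only hexagon.
Period 3, room 7: period 3 has {hexagon, triangle, diamond} and room 7 has {circle, star, triangle, square, diamond}, leaving only cross.
Period 1, room 7: period 1 has {star, triangle, diamond} and room 7 has {cross, circle, star, triangle, square, diamond}, leaving only hexagon.
Period 3, room 1: period 3 has {cross, hexagon, triangle, diamond} and room 1 has {hexagon, circle, star, triangle, diamond}, leaving only square.
Period 3, room 3: period 3 has {cross, hexagon, triangle, square, diamond} and room 3 has {cross, hexagon, star, triangle, diamond}, leaving only circle.
Period 1, room 3: period 1 has {hexagon, star, triangle, diamond} and room 3 has {cross, hexagon, circle, star, triangle, diamond}, leaving only square.
Period 1, room 5: period 1 has {hexagon, star, triangle, square, diamond} and room 5 has {cross, star, triangle}, leaving only circle.
Period 1, room 2: period 1 has {hexagon, circle, star, triangle, square, diamond} and room 2 has {triangle, diamond}, leaving only cross.
So period 1 reads: star cross square diamond circle triangle hexagon.

star cross square diamond circle triangle hexagon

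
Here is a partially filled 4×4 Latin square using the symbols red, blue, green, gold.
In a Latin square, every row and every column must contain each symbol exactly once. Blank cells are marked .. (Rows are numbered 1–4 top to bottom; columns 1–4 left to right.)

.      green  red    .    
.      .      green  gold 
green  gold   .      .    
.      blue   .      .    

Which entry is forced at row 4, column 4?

green

Row 1, column 4: row 1 has {red, green} and column 4 has {gold}, leaving only blue.
Row 1, column 1: row 1 has {red, blue, green} and column 1 has {green}, leaving only gold.
Row 2, column 2: row 2 has {green, gold} and column 2 has {blue, green, gold}, leaving only red.
Row 2, column 1: row 2 has {red, green, gold} and column 1 has {green, gold}, leaving only blue.
Row 3, column 3: row 3 has {green, gold} and column 3 has {red, green}, leaving only blue.
Row 3, column 4: row 3 has {blue, green, gold} and column 4 has {blue, gold}, leaving only red.
Row 4 already has {blue} and column 4 already has {red, blue, gold}, so row 4, column 4 must be green.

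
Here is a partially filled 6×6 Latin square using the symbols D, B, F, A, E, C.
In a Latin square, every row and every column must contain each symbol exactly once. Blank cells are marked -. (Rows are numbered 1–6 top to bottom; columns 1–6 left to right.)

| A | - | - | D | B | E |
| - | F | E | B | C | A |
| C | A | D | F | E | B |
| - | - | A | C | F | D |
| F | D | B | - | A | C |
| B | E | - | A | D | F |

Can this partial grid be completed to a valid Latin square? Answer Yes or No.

No row or column among the givens repeats a symbol, and propagating forced cells runs into no contradiction.
One valid completion exists (for instance, A C F D B E / D F E B C A / C A D F E B / E B A C F D / F D B E A C / B E C A D F).

Yes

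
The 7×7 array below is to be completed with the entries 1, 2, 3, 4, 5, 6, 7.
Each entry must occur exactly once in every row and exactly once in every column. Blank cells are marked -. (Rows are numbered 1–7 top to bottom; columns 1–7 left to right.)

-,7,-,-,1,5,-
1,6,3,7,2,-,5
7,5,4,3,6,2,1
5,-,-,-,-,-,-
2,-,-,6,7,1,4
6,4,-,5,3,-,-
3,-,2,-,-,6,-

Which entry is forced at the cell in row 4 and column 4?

Row 1, column 1: row 1 has {1, 5, 7} and column 1 has {1, 2, 3, 5, 6, 7}, leaving only 4.
Row 1, column 3: row 1 has {1, 4, 5, 7} and column 3 has {2, 3, 4}, leaving only 6.
Row 1, column 4: row 1 has {1, 4, 5, 6, 7} and column 4 has {3, 5, 6, 7}, leaving only 2.
Row 1, column 7: row 1 has {1, 2, 4, 5, 6, 7} and column 7 has {1, 4, 5}, leaving only 3.
Row 2, column 6: row 2 has {1, 2, 3, 5, 6, 7} and column 6 has {1, 2, 5, 6}, leaving only 4.
Row 4, column 5: row 4 has {5} and column 5 has {1, 2, 3, 6, 7}, leaving only 4.
Row 4 already has {4, 5} and column 4 already has {2, 3, 5, 6, 7}, so row 4, column 4 must be 1.

1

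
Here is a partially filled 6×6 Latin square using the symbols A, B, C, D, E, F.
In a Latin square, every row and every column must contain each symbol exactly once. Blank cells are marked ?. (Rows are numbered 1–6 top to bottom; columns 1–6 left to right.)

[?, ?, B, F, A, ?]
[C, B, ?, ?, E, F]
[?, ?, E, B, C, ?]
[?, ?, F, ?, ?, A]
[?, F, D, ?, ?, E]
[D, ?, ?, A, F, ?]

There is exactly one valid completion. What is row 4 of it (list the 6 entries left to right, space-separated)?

Row 1, column 1: row 1 has {A, B, F} and column 1 has {C, D}, leaving only E.
Row 4, column 1: row 4 has {A, F} and column 1 has {C, D, E}, leaving only B.
Row 4, column 5: row 4 has {A, B, F} and column 5 has {A, C, E, F}, leaving only D.
Row 2, column 3: row 2 has {B, C, E, F} and column 3 has {B, D, E, F}, leaving only A.
Row 2, column 4: row 2 has {A, B, C, E, F} and column 4 has {A, B, F}, leaving only D.
Row 3, column 6: row 3 has {B, C, E} and column 6 has {A, E, F}, leaving only D.
Row 1, column 6: row 1 has {A, B, E, F} and column 6 has {A, D, E, F}, leaving only C.
Row 1, column 2: row 1 has {A, B, C, E, F} and column 2 has {B, F}, leaving only D.
Row 3, column 2: row 3 has {B, C, D, E} and column 2 has {B, D, F}, leaving only A.
Row 3, column 1: row 3 has {A, B, C, D, E} and column 1 has {B, C, D, E}, leaving only F.
Row 5, column 1: row 5 has {D, E, F} and column 1 has {B, C, D, E, F}, leaving only A.
Row 5, column 4: row 5 has {A, D, E, F} and column 4 has {A, B, D, F}, leaving only C.
Row 4, column 4: row 4 has {A, B, D, F} and column 4 has {A, B, C, D, F}, leaving only E.
Row 4, column 2: row 4 has {A, B, D, E, F} and column 2 has {A, B, D, F}, leaving only C.
So row 4 reads: B C F E D A.

B C F E D A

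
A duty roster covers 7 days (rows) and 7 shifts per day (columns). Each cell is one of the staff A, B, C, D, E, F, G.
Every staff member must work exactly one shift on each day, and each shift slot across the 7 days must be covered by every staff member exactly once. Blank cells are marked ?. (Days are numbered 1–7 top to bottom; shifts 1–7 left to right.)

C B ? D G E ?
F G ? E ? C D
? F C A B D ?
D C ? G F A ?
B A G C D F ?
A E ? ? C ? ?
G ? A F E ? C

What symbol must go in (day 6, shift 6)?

Day 1, shift 3: day 1 has {B, C, D, E, G} and shift 3 has {A, C, G}, leaving only F.
Day 1, shift 7: day 1 has {B, C, D, E, F, G} and shift 7 has {C, D}, leaving only A.
Day 2, shift 3: day 2 has {C, D, E, F, G} and shift 3 has {A, C, F, G}, leaving only B.
Day 2, shift 5: day 2 has {B, C, D, E, F, G} and shift 5 has {B, C, D, E, F, G}, leaving only A.
Day 3, shift 1: day 3 has {A, B, C, D, F} and shift 1 has {A, B, C, D, F, G}, leaving only E.
Day 3, shift 7: day 3 has {A, B, C, D, E, F} and shift 7 has {A, C, D}, leaving only G.
Day 4, shift 3: day 4 has {A, C, D, F, G} and shift 3 has {A, B, C, F, G}, leaving only E.
Day 4, shift 7: day 4 has {A, C, D, E, F, G} and shift 7 has {A, C, D, G}, leaving only B.
Day 5, shift 7: day 5 has {A, B, C, D, F, G} and shift 7 has {A, B, C, D, G}, leaving only E.
Day 6, shift 3: day 6 has {A, C, E} and shift 3 has {A, B, C, E, F, G}, leaving only D.
Day 6, shift 4: day 6 has {A, C, D, E} and shift 4 has {A, C, D, E, F, G}, leaving only B.
Day 6 already has {A, B, C, D, E} and shift 6 already has {A, C, D, E, F}, so day 6, shift 6 must be G.

G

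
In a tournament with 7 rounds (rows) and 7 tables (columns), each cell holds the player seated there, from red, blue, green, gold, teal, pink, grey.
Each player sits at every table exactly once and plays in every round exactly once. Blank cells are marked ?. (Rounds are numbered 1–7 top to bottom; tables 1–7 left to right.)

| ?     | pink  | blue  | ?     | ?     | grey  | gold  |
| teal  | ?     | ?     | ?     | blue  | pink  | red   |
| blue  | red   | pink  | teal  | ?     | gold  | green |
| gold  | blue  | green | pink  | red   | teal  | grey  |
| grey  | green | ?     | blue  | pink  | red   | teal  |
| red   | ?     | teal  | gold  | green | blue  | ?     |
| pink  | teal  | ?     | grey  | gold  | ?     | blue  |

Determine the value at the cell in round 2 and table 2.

gold

Round 1, table 1: round 1 has {blue, gold, pink, grey} and table 1 has {red, blue, gold, teal, pink, grey}, leaving only green.
Round 1, table 4: round 1 has {blue, green, gold, pink, grey} and table 4 has {blue, gold, teal, pink, grey}, leaving only red.
Round 1, table 5: round 1 has {red, blue, green, gold, pink, grey} and table 5 has {red, blue, green, gold, pink}, leaving only teal.
Round 2, table 4: round 2 has {red, blue, teal, pink} and table 4 has {red, blue, gold, teal, pink, grey}, leaving only green.
Round 3, table 5: round 3 has {red, blue, green, gold, teal, pink} and table 5 has {red, blue, green, gold, teal, pink}, leaving only grey.
Round 5, table 3: round 5 has {red, blue, green, teal, pink, grey} and table 3 has {blue, green, teal, pink}, leaving only gold.
Round 2, table 3: round 2 has {red, blue, green, teal, pink} and table 3 has {blue, green, gold, teal, pink}, leaving only grey.
Round 2 already has {red, blue, green, teal, pink, grey} and table 2 already has {red, blue, green, teal, pink}, so round 2, table 2 must be gold.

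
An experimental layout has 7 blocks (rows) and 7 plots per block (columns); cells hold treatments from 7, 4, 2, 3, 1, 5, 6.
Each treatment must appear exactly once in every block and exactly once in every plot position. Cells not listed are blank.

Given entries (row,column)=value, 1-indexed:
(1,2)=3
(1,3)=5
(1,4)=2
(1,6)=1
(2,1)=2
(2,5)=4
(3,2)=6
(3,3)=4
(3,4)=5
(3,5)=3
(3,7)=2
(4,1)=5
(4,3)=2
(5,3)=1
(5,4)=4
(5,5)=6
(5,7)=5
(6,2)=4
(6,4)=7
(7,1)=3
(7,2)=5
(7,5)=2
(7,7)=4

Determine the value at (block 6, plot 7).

1

Block 1, plot 5: block 1 has {2, 3, 1, 5} and plot 5 has {4, 2, 3, 6}, leaving only 7.
Block 1, plot 7: block 1 has {7, 2, 3, 1, 5} and plot 7 has {4, 2, 5}, leaving only 6.
Block 1, plot 1: block 1 has {7, 2, 3, 1, 5, 6} and plot 1 has {2, 3, 5}, leaving only 4.
Block 3, plot 6: block 3 has {4, 2, 3, 5, 6} and plot 6 has {1}, leaving only 7.
Block 3, plot 1: block 3 has {7, 4, 2, 3, 5, 6} and plot 1 has {4, 2, 3, 5}, leaving only 1.
Block 4, plot 5: block 4 has {2, 5} and plot 5 has {7, 4, 2, 3, 6}, leaving only 1.
Block 4, plot 2: block 4 has {2, 1, 5} and plot 2 has {4, 3, 5, 6}, leaving only 7.
Block 2, plot 2: block 2 has {4, 2} and plot 2 has {7, 4, 3, 5, 6}, leaving only 1.
Block 4, plot 7: block 4 has {7, 2, 1, 5} and plot 7 has {4, 2, 5, 6}, leaving only 3.
Block 6 already has {7, 4} and plot 7 already has {4, 2, 3, 5, 6}, so block 6, plot 7 must be 1.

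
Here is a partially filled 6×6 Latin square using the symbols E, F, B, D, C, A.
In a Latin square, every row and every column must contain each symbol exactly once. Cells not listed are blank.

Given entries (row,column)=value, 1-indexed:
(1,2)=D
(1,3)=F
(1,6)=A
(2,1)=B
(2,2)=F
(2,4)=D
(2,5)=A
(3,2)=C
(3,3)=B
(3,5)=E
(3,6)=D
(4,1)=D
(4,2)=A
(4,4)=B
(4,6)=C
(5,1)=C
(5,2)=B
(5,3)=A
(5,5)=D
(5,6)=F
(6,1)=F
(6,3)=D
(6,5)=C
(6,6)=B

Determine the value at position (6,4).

A

Row 1, column 1: row 1 has {F, D, A} and column 1 has {F, B, D, C}, leaving only E.
Row 1, column 4: row 1 has {E, F, D, A} and column 4 has {B, D}, leaving only C.
Row 1, column 5: row 1 has {E, F, D, C, A} and column 5 has {E, D, C, A}, leaving only B.
Row 2, column 6: row 2 has {F, B, D, A} and column 6 has {F, B, D, C, A}, leaving only E.
Row 2, column 3: row 2 has {E, F, B, D, A} and column 3 has {F, B, D, A}, leaving only C.
Row 3, column 1: row 3 has {E, B, D, C} and column 1 has {E, F, B, D, C}, leaving only A.
Row 3, column 4: row 3 has {E, B, D, C, A} and column 4 has {B, D, C}, leaving only F.
Row 4, column 3: row 4 has {B, D, C, A} and column 3 has {F, B, D, C, A}, leaving only E.
Row 4, column 5: row 4 has {E, B, D, C, A} and column 5 has {E, B, D, C, A}, leaving only F.
Row 5, column 4: row 5 has {F, B, D, C, A} and column 4 has {F, B, D, C}, leaving only E.
Row 6 already has {F, B, D, C} and column 4 already has {E, F, B, D, C}, so row 6, column 4 must be A.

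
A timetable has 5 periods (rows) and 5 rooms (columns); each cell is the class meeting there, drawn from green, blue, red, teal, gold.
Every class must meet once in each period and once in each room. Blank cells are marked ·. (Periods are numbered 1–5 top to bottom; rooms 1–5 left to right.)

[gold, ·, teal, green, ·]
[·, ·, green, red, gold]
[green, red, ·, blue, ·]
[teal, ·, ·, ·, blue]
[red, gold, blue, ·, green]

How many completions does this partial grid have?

1

Period 1, room 2: eliminating its period and room leaves {blue}.
Period 1, room 5: eliminating its period and room leaves {red}.
Period 2, room 1: eliminating its period and room leaves {blue}.
Period 2, room 2: eliminating its period and room leaves {blue, teal}.
Period 3, room 3: eliminating its period and room leaves {gold}.
Period 3, room 5: eliminating its period and room leaves {teal}.
Period 4, room 2: eliminating its period and room leaves {green}.
Period 4, room 3: eliminating its period and room leaves {red, gold}.
Period 4, room 4: eliminating its period and room leaves {gold}.
Period 5, room 4: eliminating its period and room leaves {teal}.
Only one assignment across all blanks avoids any period or room repeat, giving 1 completion.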